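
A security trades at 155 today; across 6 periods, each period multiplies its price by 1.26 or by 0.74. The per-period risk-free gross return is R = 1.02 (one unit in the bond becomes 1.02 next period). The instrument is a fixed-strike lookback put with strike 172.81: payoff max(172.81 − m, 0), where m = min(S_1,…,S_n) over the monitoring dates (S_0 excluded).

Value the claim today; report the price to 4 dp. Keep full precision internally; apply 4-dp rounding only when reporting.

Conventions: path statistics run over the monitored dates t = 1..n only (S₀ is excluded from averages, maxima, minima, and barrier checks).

No-arbitrage gives p* = (R−d)/(u−d) = 0.5385: enumerate every path, weight its payoff by its p*-probability, and discount by R^6.
Enumerate all 2^6 = 64 price paths (U = up ×1.26, D = down ×0.74); each path with k up-moves has probability p*^k·(1−p*)^(6−k).
DDDDDD: m=25.4520, payoff=147.3580, prob=0.009666
UDDDDD: m=43.3372, payoff=129.4728, prob=0.011277
DUDDDD: m=43.3372, payoff=129.4728, prob=0.011277
UUDDDD: m=73.7904, payoff=99.0196, prob=0.013157
DDUDDD: m=43.3372, payoff=129.4728, prob=0.011277
UDUDDD: m=73.7904, payoff=99.0196, prob=0.013157
DUUDDD: m=73.7904, payoff=99.0196, prob=0.013157
UUUDDD: m=125.6431, payoff=47.1669, prob=0.015349
DDDUDD: m=43.3372, payoff=129.4728, prob=0.011277
UDDUDD: m=73.7904, payoff=99.0196, prob=0.013157
DUDUDD: m=73.7904, payoff=99.0196, prob=0.013157
UUDUDD: m=125.6431, payoff=47.1669, prob=0.015349
DDUUDD: m=73.7904, payoff=99.0196, prob=0.013157
UDUUDD: m=125.6431, payoff=47.1669, prob=0.015349
DUUUDD: m=114.7000, payoff=58.1100, prob=0.015349
UUUUDD: m=195.3000, payoff=0.0000, prob=0.017907
DDDDUD: m=43.3372, payoff=129.4728, prob=0.011277
UDDDUD: m=73.7904, payoff=99.0196, prob=0.013157
DUDDUD: m=73.7904, payoff=99.0196, prob=0.013157
UUDDUD: m=125.6431, payoff=47.1669, prob=0.015349
DDUDUD: m=73.7904, payoff=99.0196, prob=0.013157
UDUDUD: m=125.6431, payoff=47.1669, prob=0.015349
DUUDUD: m=114.7000, payoff=58.1100, prob=0.015349
UUUDUD: m=195.3000, payoff=0.0000, prob=0.017907
DDDUUD: m=62.8097, payoff=110.0003, prob=0.013157
UDDUUD: m=106.9463, payoff=65.8637, prob=0.015349
DUDUUD: m=106.9463, payoff=65.8637, prob=0.015349
UUDUUD: m=182.0977, payoff=0.0000, prob=0.017907
DDUUUD: m=84.8780, payoff=87.9320, prob=0.015349
UDUUUD: m=144.5220, payoff=28.2880, prob=0.017907
DUUUUD: m=114.7000, payoff=58.1100, prob=0.017907
UUUUUD: m=195.3000, payoff=0.0000, prob=0.020892
DDDDDU: m=34.3946, payoff=138.4154, prob=0.011277
UDDDDU: m=58.5638, payoff=114.2462, prob=0.013157
DUDDDU: m=58.5638, payoff=114.2462, prob=0.013157
UUDDDU: m=99.7167, payoff=73.0933, prob=0.015349
DDUDDU: m=58.5638, payoff=114.2462, prob=0.013157
UDUDDU: m=99.7167, payoff=73.0933, prob=0.015349
DUUDDU: m=99.7167, payoff=73.0933, prob=0.015349
UUUDDU: m=169.7879, payoff=3.0221, prob=0.017907
DDDUDU: m=58.5638, payoff=114.2462, prob=0.013157
UDDUDU: m=99.7167, payoff=73.0933, prob=0.015349
DUDUDU: m=99.7167, payoff=73.0933, prob=0.015349
UUDUDU: m=169.7879, payoff=3.0221, prob=0.017907
DDUUDU: m=84.8780, payoff=87.9320, prob=0.015349
UDUUDU: m=144.5220, payoff=28.2880, prob=0.017907
DUUUDU: m=114.7000, payoff=58.1100, prob=0.017907
UUUUDU: m=195.3000, payoff=0.0000, prob=0.020892
DDDDUU: m=46.4792, payoff=126.3308, prob=0.013157
UDDDUU: m=79.1402, payoff=93.6698, prob=0.015349
DUDDUU: m=79.1402, payoff=93.6698, prob=0.015349
UUDDUU: m=134.7523, payoff=38.0577, prob=0.017907
DDUDUU: m=79.1402, payoff=93.6698, prob=0.015349
UDUDUU: m=134.7523, payoff=38.0577, prob=0.017907
DUUDUU: m=114.7000, payoff=58.1100, prob=0.017907
UUUDUU: m=195.3000, payoff=0.0000, prob=0.020892
DDDUUU: m=62.8097, payoff=110.0003, prob=0.015349
UDDUUU: m=106.9463, payoff=65.8637, prob=0.017907
DUDUUU: m=106.9463, payoff=65.8637, prob=0.017907
UUDUUU: m=182.0977, payoff=0.0000, prob=0.020892
DDUUUU: m=84.8780, payoff=87.9320, prob=0.017907
UDUUUU: m=144.5220, payoff=28.2880, prob=0.020892
DUUUUU: m=114.7000, payoff=58.1100, prob=0.020892
UUUUUU: m=195.3000, payoff=0.0000, prob=0.024374
Price = Σ prob·payoff / R^6 = 64.213256 / 1.126162 = 57.0195

price = 57.0195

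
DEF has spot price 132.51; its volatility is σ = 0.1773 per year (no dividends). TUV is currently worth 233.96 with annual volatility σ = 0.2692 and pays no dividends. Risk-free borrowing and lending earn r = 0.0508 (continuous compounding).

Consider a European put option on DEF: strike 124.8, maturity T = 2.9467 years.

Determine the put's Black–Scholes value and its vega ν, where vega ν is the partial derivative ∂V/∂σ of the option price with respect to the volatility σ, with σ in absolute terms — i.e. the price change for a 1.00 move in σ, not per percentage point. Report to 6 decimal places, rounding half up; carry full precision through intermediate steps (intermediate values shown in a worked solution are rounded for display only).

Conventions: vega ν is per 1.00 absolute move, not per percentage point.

σ√T = 0.1773·√2.9467 = 0.304352
d₁ = (ln(S/K) + (r+σ²/2)T) / (σ√T) = (ln(132.51/124.8) + (0.0508+0.1773²/2)·2.9467) / 0.304352 = (0.059946 + 0.196008) / 0.304352 = 0.840977
d₂ = d₁ − σ√T = 0.840977 − 0.304352 = 0.536624
e^{−rT} = 0.860973
N(−d₁) = 0.200181,  N(−d₂) = 0.295764
Put price V = K·e^{−rT}·N(−d₂) − S·N(−d₁) = 31.779627 − 26.525924 = 5.253703
φ(d₁) = (1/√(2π))·e^{−d₁²/2} = 0.280114
ν = S·φ(d₁)·√T = 63.716387

price = 5.253703
ν = 63.716387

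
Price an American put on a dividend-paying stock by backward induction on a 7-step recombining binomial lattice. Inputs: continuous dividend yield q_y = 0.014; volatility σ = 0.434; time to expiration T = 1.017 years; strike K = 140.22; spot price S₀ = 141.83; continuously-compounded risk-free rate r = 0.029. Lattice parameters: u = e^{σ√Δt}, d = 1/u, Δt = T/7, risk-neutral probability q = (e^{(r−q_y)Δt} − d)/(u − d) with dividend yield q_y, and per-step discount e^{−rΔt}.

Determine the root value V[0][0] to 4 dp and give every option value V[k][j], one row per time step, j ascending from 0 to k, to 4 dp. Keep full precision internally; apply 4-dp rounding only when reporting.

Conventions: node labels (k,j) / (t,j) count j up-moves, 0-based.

price = 23.2300
tree:
23.2300
31.8848 13.4952
42.4186 20.0693 6.0631
54.4295 29.0013 9.9873 1.6086
67.0395 40.4327 16.1281 3.0212 0.0000
78.1971 53.8747 25.3527 5.6741 0.0000 0.0000
87.6535 67.0395 38.3417 10.6566 0.0000 0.0000 0.0000
95.6681 78.1971 53.8747 20.0143 0.0000 0.0000 0.0000 0.0000

Δt=0.14529, u=1.17989, d=0.84753, q=0.46530, disc=e^(-rΔt)=0.99580
k=7 terminal: V=max(K-S,0) → 95.6681 78.1971 53.8747 20.0143 0.0000 0.0000 0.0000 0.0000
k=6: j=0 S=52.5665 intr=87.6535 cont=87.1708 V=87.6535[EX]; j=1 S=73.1805 intr=67.0395 cont=66.5986 V=67.0395[EX]; j=2 S=101.8783 intr=38.3417 cont=37.9591 V=38.3417[EX]; j=3 S=141.8300 intr=0.0000 cont=10.6566 V=10.6566[hold]; j=4 S=197.4488 intr=0.0000 cont=0.0000 V=0.0000[hold]; j=5 S=274.8785 intr=0.0000 cont=0.0000 V=0.0000[hold]; j=6 S=382.6724 intr=0.0000 cont=0.0000 V=0.0000[hold]
k=5: j=0 S=62.0229 intr=78.1971 cont=77.7336 V=78.1971[EX]; j=1 S=86.3453 intr=53.8747 cont=53.4606 V=53.8747[EX]; j=2 S=120.2057 intr=20.0143 cont=25.3527 V=25.3527[hold]; j=3 S=167.3444 intr=0.0000 cont=5.6741 V=5.6741[hold]; j=4 S=232.9687 intr=0.0000 cont=0.0000 V=0.0000[hold]; j=5 S=324.3276 intr=0.0000 cont=0.0000 V=0.0000[hold]
k=4: j=0 S=73.1805 intr=67.0395 cont=66.5986 V=67.0395[EX]; j=1 S=101.8783 intr=38.3417 cont=40.4327 V=40.4327[hold]; j=2 S=141.8300 intr=0.0000 cont=16.1281 V=16.1281[hold]; j=3 S=197.4488 intr=0.0000 cont=3.0212 V=3.0212[hold]; j=4 S=274.8785 intr=0.0000 cont=0.0000 V=0.0000[hold]
k=3: j=0 S=86.3453 intr=53.8747 cont=54.4295 V=54.4295[hold]; j=1 S=120.2057 intr=20.0143 cont=29.0013 V=29.0013[hold]; j=2 S=167.3444 intr=0.0000 cont=9.9873 V=9.9873[hold]; j=3 S=232.9687 intr=0.0000 cont=1.6086 V=1.6086[hold]
k=2: j=0 S=101.8783 intr=38.3417 cont=42.4186 V=42.4186[hold]; j=1 S=141.8300 intr=0.0000 cont=20.0693 V=20.0693[hold]; j=2 S=197.4488 intr=0.0000 cont=6.0631 V=6.0631[hold]
k=1: j=0 S=120.2057 intr=20.0143 cont=31.8848 V=31.8848[hold]; j=1 S=167.3444 intr=0.0000 cont=13.4952 V=13.4952[hold]
k=0: j=0 S=141.8300 intr=0.0000 cont=23.2300 V=23.2300[hold]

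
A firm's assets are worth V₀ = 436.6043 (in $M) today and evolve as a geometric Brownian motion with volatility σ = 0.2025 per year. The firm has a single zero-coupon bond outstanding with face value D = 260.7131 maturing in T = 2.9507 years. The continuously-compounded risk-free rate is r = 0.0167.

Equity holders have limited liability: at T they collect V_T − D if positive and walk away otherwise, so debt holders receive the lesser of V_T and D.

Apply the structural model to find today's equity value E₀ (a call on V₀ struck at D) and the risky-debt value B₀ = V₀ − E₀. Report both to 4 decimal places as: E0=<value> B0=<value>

E0=190.9135 B0=245.6908

Equity is a call on the firm's assets struck at D = 260.7131:
d₁ = [ln(V₀/D) + (r + σ²/2)T] / (σ√T)
   = [ln(436.6043/260.7131) + (0.0167 + 0.5·0.2025²)·2.9507] / (0.2025·√2.9507)
   = [0.515607 + 0.109775] / 0.347846 = 1.797868
d₂ = d₁ − σ√T = 1.797868 − 0.347846 = 1.450022
N(d₁) = 0.963901,  N(d₂) = 0.926474,  e^(−rT) = 0.951918
E₀ = V₀·N(d₁) − D·e^(−rT)·N(d₂)
   = 436.6043·0.963901 − 260.7131·0.951918·0.926474 = 190.913476
B₀ = V₀ − E₀ = 436.6043 − 190.913476 = 245.690824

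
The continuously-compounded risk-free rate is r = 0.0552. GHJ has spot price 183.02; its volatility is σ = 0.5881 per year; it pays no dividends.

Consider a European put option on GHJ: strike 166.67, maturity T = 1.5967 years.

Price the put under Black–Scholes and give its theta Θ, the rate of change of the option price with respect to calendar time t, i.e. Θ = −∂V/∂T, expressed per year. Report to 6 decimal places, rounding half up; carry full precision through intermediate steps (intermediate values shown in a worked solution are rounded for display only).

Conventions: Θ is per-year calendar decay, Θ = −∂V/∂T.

σ√T = 0.5881·√1.5967 = 0.743127
d₁ = (ln(S/K) + (r+σ²/2)T) / (σ√T) = (ln(183.02/166.67) + (0.0552+0.5881²/2)·1.5967) / 0.743127 = (0.093580 + 0.364256) / 0.743127 = 0.616094
d₂ = d₁ − σ√T = 0.616094 − 0.743127 = -0.127032
e^{−rT} = 0.915635
N(−d₁) = 0.268916,  N(−d₂) = 0.550543
Put price V = K·e^{−rT}·N(−d₂) − S·N(−d₁) = 84.017663 − 49.217034 = 34.800630
φ(d₁) = (1/√(2π))·e^{−d₁²/2} = 0.329980
Θ = −S·φ(d₁)·σ/(2√T) + r·K·e^{−rT}·N(−d₂) = −14.053843 + 4.637775 = -9.416068

price = 34.800630
Θ = -9.416068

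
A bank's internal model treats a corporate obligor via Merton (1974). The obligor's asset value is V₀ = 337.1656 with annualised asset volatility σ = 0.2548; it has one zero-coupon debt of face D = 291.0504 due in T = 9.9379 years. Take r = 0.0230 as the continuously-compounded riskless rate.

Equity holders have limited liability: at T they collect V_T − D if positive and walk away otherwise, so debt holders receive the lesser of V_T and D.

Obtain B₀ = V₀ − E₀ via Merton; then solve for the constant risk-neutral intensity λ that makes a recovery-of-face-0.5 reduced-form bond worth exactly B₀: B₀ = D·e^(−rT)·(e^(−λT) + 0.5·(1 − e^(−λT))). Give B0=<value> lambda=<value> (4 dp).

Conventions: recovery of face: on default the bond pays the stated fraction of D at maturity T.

B0=186.7393 lambda=0.0493

With assets at 337.1656 and a single debt payment of 291.0504 at 9.9379 years:
d₁ = [ln(V₀/D) + (r + σ²/2)T] / (σ√T)
   = [ln(337.1656/291.0504) + (0.0230 + 0.5·0.2548²)·9.9379] / (0.2548·√9.9379)
   = [0.147078 + 0.551171] / 0.803243 = 0.869288
d₂ = d₁ − σ√T = 0.869288 − 0.803243 = 0.066045
N(d₁) = 0.807655,  N(d₂) = 0.526329,  e^(−rT) = 0.795669
E₀ = V₀·N(d₁) − D·e^(−rT)·N(d₂)
   = 337.1656·0.807655 − 291.0504·0.795669·0.526329 = 150.426317
B₀ = V₀ − E₀ = 337.1656 − 150.426317 = 186.739283
e^(−λT) = (B₀·e^(rT)/D − 0.5)/(1 − 0.5) = (186.7393·1.256804/291.0504 − 0.5)/0.5 = 0.61274220
λ = −ln(0.61274220)/9.9379 = 0.049287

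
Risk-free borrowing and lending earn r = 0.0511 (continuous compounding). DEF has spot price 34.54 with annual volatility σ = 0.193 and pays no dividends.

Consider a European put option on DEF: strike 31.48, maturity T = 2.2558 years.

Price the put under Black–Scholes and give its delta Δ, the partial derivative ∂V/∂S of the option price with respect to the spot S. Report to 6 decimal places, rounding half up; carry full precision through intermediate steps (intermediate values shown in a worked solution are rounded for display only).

price = 1.243585
Δ = -0.194173

σ√T = 0.193·√2.2558 = 0.289873
d₁ = (ln(S/K) + (r+σ²/2)T) / (σ√T) = (ln(34.54/31.48) + (0.0511+0.193²/2)·2.2558) / 0.289873 = (0.092766 + 0.157285) / 0.289873 = 0.862620
d₂ = d₁ − σ√T = 0.862620 − 0.289873 = 0.572747
e^{−rT} = 0.891124
N(−d₁) = 0.194173,  N(−d₂) = 0.283408
Put price V = K·e^{−rT}·N(−d₂) − S·N(−d₁) = 7.950327 − 6.706742 = 1.243585
Δ = −N(−d₁) = -0.194173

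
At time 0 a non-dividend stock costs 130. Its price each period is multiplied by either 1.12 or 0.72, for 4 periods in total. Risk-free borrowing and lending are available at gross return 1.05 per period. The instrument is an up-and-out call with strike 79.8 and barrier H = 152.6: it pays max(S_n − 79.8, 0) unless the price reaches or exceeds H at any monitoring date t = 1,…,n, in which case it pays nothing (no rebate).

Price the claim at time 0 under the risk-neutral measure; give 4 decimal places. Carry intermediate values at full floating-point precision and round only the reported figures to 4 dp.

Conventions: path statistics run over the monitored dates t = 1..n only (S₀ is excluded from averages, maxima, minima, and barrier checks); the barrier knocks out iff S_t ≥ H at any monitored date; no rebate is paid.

price = 8.7655

Risk-neutral up-probability p* = (R−d)/(u−d) = (1.05−0.72)/(1.12−0.72) = 0.8250; the claim prices as the p*-weighted sum of path payoffs discounted by R^4.
Enumerate all 2^4 = 16 price paths (U = up ×1.12, D = down ×0.72); each path with k up-moves has probability p*^k·(1−p*)^(4−k).
DDDD: M=93.6000, payoff=0.0000, prob=0.000938
UDDD: M=145.6000, payoff=0.0000, prob=0.004421
DUDD: M=104.8320, payoff=0.0000, prob=0.004421
UUDD: M=163.0720, payoff=0.0000, prob=0.020844
DDUD: M=93.6000, payoff=0.0000, prob=0.004421
UDUD: M=145.6000, payoff=4.7365, prob=0.020844
DUUD: M=117.4118, payoff=4.7365, prob=0.020844
UUUD: M=182.6406, payoff=0.0000, prob=0.098265
DDDU: M=93.6000, payoff=0.0000, prob=0.004421
UDDU: M=145.6000, payoff=4.7365, prob=0.020844
DUDU: M=104.8320, payoff=4.7365, prob=0.020844
UUDU: M=163.0720, payoff=0.0000, prob=0.098265
DDUU: M=93.6000, payoff=4.7365, prob=0.020844
UDUU: M=145.6000, payoff=51.7013, prob=0.098265
DUUU: M=131.5013, payoff=51.7013, prob=0.098265
UUUU: M=204.5575, payoff=0.0000, prob=0.463250
Price = Σ prob·payoff / R^4 = 10.654517 / 1.215506 = 8.7655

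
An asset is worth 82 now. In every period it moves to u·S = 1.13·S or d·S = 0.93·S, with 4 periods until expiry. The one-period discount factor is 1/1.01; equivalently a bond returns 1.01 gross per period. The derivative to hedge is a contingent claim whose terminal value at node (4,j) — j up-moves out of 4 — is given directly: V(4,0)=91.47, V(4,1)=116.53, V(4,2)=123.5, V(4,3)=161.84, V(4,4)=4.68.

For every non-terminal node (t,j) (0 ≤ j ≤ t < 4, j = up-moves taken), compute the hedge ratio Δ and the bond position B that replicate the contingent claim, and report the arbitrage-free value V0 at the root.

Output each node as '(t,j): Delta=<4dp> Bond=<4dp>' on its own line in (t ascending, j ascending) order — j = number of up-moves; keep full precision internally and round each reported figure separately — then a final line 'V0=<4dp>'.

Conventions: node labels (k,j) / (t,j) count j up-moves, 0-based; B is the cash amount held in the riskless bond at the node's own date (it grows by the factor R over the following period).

(0,0): Delta=0.5568 Bond=69.4582
(1,0): Delta=1.1892 Bond=21.9268
(1,1): Delta=-0.2239 Bond=142.4919
(2,0): Delta=1.2442 Bond=18.2457
(2,1): Delta=1.1213 Bond=27.9966
(2,2): Delta=-1.8846 Bond=317.7973
(3,0): Delta=1.8997 Bond=-24.8109
(3,1): Delta=0.4349 Bond=83.2866
(3,2): Delta=1.9686 Bond=-54.2386
(3,3): Delta=-6.6414 Bond=883.7960
V0=115.1133

The replicating-portfolio and risk-neutral prices coincide; use p* = (1.01−0.93)/(1.13−0.93) = 0.4000 for the latter.
Expiry values: V(4,0)=91.4700, V(4,1)=116.5300, V(4,2)=123.5000, V(4,3)=161.8400, V(4,4)=4.6800
  t=3,j=0: stock 65.9573 → up 74.5317 (V=116.5300), down 61.3403 (V=91.4700). Price 100.4891; hedge Δ=1.8997, bond B=-24.8109.
  t=3,j=1: stock 80.1416 → up 90.5600 (V=123.5000), down 74.5317 (V=116.5300). Price 118.1366; hedge Δ=0.4349, bond B=83.2866.
  t=3,j=2: stock 97.3764 → up 110.0353 (V=161.8400), down 90.5600 (V=123.5000). Price 137.4614; hedge Δ=1.9686, bond B=-54.2386.
  t=3,j=3: stock 118.3176 → up 133.6988 (V=4.6800), down 110.0353 (V=161.8400). Price 97.9960; hedge Δ=-6.6414, bond B=883.7960.
  t=2,j=0: stock 70.9218 → up 80.1416 (V=118.1366), down 65.9573 (V=100.4891). Price 106.4833; hedge Δ=1.2442, bond B=18.2457.
  t=2,j=1: stock 86.1738 → up 97.3764 (V=137.4614), down 80.1416 (V=118.1366). Price 124.6203; hedge Δ=1.1213, bond B=27.9966.
  t=2,j=2: stock 104.7058 → up 118.3176 (V=97.9960), down 97.3764 (V=137.4614). Price 120.4705; hedge Δ=-1.8846, bond B=317.7973.
  t=1,j=0: stock 76.2600 → up 86.1738 (V=124.6203), down 70.9218 (V=106.4833). Price 112.6120; hedge Δ=1.1892, bond B=21.9268.
  t=1,j=1: stock 92.6600 → up 104.7058 (V=120.4705), down 86.1738 (V=124.6203). Price 121.7430; hedge Δ=-0.2239, bond B=142.4919.
  t=0,j=0: stock 82.0000 → up 92.6600 (V=121.7430), down 76.2600 (V=112.6120). Price 115.1133; hedge Δ=0.5568, bond B=69.4582.
Check: Δ(0,0)·S0 + B(0,0) = 115.1133 = V0.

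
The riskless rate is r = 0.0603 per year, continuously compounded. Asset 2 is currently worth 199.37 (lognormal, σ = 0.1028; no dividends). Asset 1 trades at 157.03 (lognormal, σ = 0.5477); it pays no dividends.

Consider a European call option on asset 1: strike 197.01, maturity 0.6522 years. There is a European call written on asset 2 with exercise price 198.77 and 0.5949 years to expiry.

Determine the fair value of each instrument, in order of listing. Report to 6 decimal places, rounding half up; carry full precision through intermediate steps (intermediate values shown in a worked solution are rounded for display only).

[asset 1 call K=197.01]
σ√T = 0.5477·√0.6522 = 0.442316
d₁ = (ln(S/K) + (r+σ²/2)T) / (σ√T) = (ln(157.03/197.01) + (0.0603+0.5477²/2)·0.6522) / 0.442316 = (-0.226818 + 0.137150) / 0.442316 = -0.202724
d₂ = d₁ − σ√T = -0.202724 − 0.442316 = -0.645040
e^{−rT} = 0.961436
N(d₁) = 0.419676,  N(d₂) = 0.259451
price = S·N(d₁) − K·e^{−rT}·N(d₂) = 65.901646 − 49.143166 = 16.758480
[asset 2 call K=198.77]
σ√T = 0.1028·√0.5949 = 0.079289
d₁ = (ln(S/K) + (r+σ²/2)T) / (σ√T) = (ln(199.37/198.77) + (0.0603+0.1028²/2)·0.5949) / 0.079289 = (0.003014 + 0.039016) / 0.079289 = 0.530082
d₂ = d₁ − σ√T = 0.530082 − 0.079289 = 0.450793
e^{−rT} = 0.964763
N(d₁) = 0.701973,  N(d₂) = 0.673931
price = S·N(d₁) − K·e^{−rT}·N(d₂) = 139.952259 − 129.236966 = 10.715292

price(asset 1 call K=197.01) = 16.758480
price(asset 2 call K=198.77) = 10.715292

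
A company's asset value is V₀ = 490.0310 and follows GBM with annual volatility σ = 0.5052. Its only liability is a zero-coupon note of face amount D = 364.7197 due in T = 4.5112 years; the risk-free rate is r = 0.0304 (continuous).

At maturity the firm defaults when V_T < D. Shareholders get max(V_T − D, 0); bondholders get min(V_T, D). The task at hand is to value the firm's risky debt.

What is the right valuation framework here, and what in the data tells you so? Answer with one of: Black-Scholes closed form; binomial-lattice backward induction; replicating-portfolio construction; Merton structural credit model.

framework: Merton structural credit model

Key observation: the question is about default risk generated by asset-value dynamics against a debt face of 364.7197 — the structural framework prices exactly that.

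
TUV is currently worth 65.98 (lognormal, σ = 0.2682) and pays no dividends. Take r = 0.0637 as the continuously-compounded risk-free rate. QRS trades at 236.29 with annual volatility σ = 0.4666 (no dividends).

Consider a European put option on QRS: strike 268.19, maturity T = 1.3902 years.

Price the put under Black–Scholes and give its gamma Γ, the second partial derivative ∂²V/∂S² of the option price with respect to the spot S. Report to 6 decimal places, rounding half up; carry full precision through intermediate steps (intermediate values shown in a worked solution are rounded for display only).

price = 56.915608
Γ = 0.003005

σ√T = 0.4666·√1.3902 = 0.550153
d₁ = (ln(S/K) + (r+σ²/2)T) / (σ√T) = (ln(236.29/268.19) + (0.0637+0.4666²/2)·1.3902) / 0.550153 = (-0.126636 + 0.239890) / 0.550153 = 0.205859
d₂ = d₁ − σ√T = 0.205859 − 0.550153 = -0.344294
e^{−rT} = 0.915252
N(−d₁) = 0.418450,  N(−d₂) = 0.634687
Put price V = K·e^{−rT}·N(−d₂) − S·N(−d₁) = 155.791268 − 98.875660 = 56.915608
φ(d₁) = (1/√(2π))·e^{−d₁²/2} = 0.390578
Γ = φ(d₁) / (S·σ·√T) = 0.003005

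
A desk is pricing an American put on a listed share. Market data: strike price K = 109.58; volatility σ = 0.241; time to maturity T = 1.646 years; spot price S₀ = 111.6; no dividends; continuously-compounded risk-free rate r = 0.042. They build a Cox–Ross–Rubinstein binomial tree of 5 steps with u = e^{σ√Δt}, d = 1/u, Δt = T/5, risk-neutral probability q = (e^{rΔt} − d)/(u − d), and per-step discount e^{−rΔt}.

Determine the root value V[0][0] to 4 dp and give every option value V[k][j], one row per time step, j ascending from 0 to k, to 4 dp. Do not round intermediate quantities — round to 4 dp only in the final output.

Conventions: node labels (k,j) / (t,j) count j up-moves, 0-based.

Δt=0.32920  u=1.14829  d=0.87086  q=0.51567  discount=0.98627
step 5 (expiry): payoffs max(K−S,0) = 53.6813 35.8734 12.3922 0.0000 0.0000 0.0000
k=4: (k=4,j=0): S=64.1880, K−S=45.3920, hold=43.8873 ⇒ V=45.3920 exercise | (k=4,j=1): S=84.6368, K−S=24.9432, hold=23.4385 ⇒ V=24.9432 exercise | (k=4,j=2): S=111.6000, K−S=0.0000, hold=5.9195 ⇒ V=5.9195 continue | (k=4,j=3): S=147.1530, K−S=0.0000, hold=0.0000 ⇒ V=0.0000 continue | (k=4,j=4): S=194.0324, K−S=0.0000, hold=0.0000 ⇒ V=0.0000 continue
k=3: (k=3,j=0): S=73.7066, K−S=35.8734, hold=34.3687 ⇒ V=35.8734 exercise | (k=3,j=1): S=97.1878, K−S=12.3922, hold=14.9255 ⇒ V=14.9255 continue | (k=3,j=2): S=128.1494, K−S=0.0000, hold=2.8276 ⇒ V=2.8276 continue | (k=3,j=3): S=168.9747, K−S=0.0000, hold=0.0000 ⇒ V=0.0000 continue
k=2: (k=2,j=0): S=84.6368, K−S=24.9432, hold=24.7269 ⇒ V=24.9432 exercise | (k=2,j=1): S=111.6000, K−S=0.0000, hold=8.5677 ⇒ V=8.5677 continue | (k=2,j=2): S=147.1530, K−S=0.0000, hold=1.3507 ⇒ V=1.3507 continue
k=1: (k=1,j=0): S=97.1878, K−S=12.3922, hold=16.2723 ⇒ V=16.2723 continue | (k=1,j=1): S=128.1494, K−S=0.0000, hold=4.7796 ⇒ V=4.7796 continue
k=0: (k=0,j=0): S=111.6000, K−S=0.0000, hold=10.2038 ⇒ V=10.2038 continue

price = 10.2038
tree:
10.2038
16.2723 4.7796
24.9432 8.5677 1.3507
35.8734 14.9255 2.8276 0.0000
45.3920 24.9432 5.9195 0.0000 0.0000
53.6813 35.8734 12.3922 0.0000 0.0000 0.0000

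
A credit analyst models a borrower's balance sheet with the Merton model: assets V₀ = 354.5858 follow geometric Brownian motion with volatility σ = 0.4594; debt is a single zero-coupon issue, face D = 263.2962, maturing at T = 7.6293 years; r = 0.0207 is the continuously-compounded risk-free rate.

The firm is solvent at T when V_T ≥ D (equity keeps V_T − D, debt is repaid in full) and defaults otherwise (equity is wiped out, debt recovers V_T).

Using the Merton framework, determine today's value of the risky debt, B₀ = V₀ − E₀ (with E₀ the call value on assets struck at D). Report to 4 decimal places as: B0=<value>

Work the structural quantities from V₀ = 354.5858 against face 263.2962:
d₁ = [ln(V₀/D) + (r + σ²/2)T] / (σ√T)
   = [ln(354.5858/263.2962) + (0.0207 + 0.5·0.4594²)·7.6293] / (0.4594·√7.6293)
   = [0.297671 + 0.963002] / 1.268917 = 0.993503
d₂ = d₁ − σ√T = 0.993503 − 1.268917 = -0.275415
N(d₁) = 0.839767,  N(d₂) = 0.391499,  e^(−rT) = 0.853913
E₀ = V₀·N(d₁) − D·e^(−rT)·N(d₂)
   = 354.5858·0.839767 − 263.2962·0.853913·0.391499 = 209.748186
B₀ = V₀ − E₀ = 354.5858 − 209.748186 = 144.837614

B0=144.8376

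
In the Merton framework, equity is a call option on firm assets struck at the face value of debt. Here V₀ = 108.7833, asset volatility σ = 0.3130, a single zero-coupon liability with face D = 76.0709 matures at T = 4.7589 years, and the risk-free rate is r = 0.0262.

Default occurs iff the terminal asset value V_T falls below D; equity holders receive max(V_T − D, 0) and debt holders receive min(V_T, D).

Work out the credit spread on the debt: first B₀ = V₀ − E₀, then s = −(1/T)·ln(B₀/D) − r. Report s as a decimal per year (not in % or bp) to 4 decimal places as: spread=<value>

Equity is a call on the firm's assets struck at D = 76.0709:
d₁ = [ln(V₀/D) + (r + σ²/2)T] / (σ√T)
   = [ln(108.7833/76.0709) + (0.0262 + 0.5·0.3130²)·4.7589] / (0.3130·√4.7589)
   = [0.357692 + 0.357796] / 0.682806 = 1.047863
d₂ = d₁ − σ√T = 1.047863 − 0.682806 = 0.365056
N(d₁) = 0.852649,  N(d₂) = 0.642465,  e^(−rT) = 0.882777
E₀ = V₀·N(d₁) − D·e^(−rT)·N(d₂)
   = 108.7833·0.852649 − 76.0709·0.882777·0.642465 = 49.610119
B₀ = V₀ − E₀ = 108.7833 − 49.610119 = 59.173181
spread = −(1/T)·ln(B₀/D) − r = −(1/4.7589)·ln(59.173181/76.0709) − 0.0262 = 0.02658476

spread=0.0266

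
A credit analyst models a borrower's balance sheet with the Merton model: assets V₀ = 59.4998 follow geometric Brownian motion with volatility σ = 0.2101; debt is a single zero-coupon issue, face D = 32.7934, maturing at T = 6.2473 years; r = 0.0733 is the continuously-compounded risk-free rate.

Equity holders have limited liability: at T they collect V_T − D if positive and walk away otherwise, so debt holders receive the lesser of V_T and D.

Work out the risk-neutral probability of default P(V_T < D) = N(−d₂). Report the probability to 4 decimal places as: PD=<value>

With assets at 59.4998 and a single debt payment of 32.7934 at 6.2473 years:
d₁ = [ln(V₀/D) + (r + σ²/2)T] / (σ√T)
   = [ln(59.4998/32.7934) + (0.0733 + 0.5·0.2101²)·6.2473] / (0.2101·√6.2473)
   = [0.595746 + 0.595811] / 0.525137 = 2.269042
d₂ = d₁ − σ√T = 2.269042 − 0.525137 = 1.743906
risk-neutral PD = N(−d₂) = N(-1.743906) = 0.040588

PD=0.0406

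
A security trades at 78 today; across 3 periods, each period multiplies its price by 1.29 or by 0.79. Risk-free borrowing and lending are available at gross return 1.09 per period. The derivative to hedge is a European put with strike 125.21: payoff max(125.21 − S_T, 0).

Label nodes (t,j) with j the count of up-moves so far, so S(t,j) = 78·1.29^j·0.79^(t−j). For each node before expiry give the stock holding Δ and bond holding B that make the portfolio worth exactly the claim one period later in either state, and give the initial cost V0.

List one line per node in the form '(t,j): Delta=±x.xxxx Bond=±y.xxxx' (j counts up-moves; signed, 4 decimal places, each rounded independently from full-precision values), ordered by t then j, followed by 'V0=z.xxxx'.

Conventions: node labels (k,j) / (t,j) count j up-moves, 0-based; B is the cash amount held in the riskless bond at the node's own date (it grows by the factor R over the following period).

(0,0): Delta=-0.6719 Bond=78.1362
(1,0): Delta=-1.0000 Bond=105.3868
(1,1): Delta=-0.5379 Bond=71.6895
(2,0): Delta=-1.0000 Bond=114.8716
(2,1): Delta=-1.0000 Bond=114.8716
(2,2): Delta=-0.3493 Bond=53.6549
V0=25.7290

Since d<R<u, set p* = (R−d)/(u−d) = 0.6000; price each node as the discounted p*-expectation of its children.
Expiry values: V(3,0)=86.7530, V(3,1)=62.4131, V(3,2)=22.6682, V(3,3)=0.0000
(2,0): S=48.6798. Δ = (V_up−V_dn)/(S_up−S_dn) = (62.4131−86.7530)/(62.7969−38.4570) = -1.0000. V = [p*·62.4131 + (1−p*)·86.7530]/1.09 = 66.1918. B = V − Δ·S = 114.8716.
(2,1): S=79.4898. Δ = (V_up−V_dn)/(S_up−S_dn) = (22.6682−62.4131)/(102.5418−62.7969) = -1.0000. V = [p*·22.6682 + (1−p*)·62.4131]/1.09 = 35.3818. B = V − Δ·S = 114.8716.
(2,2): S=129.7998. Δ = (V_up−V_dn)/(S_up−S_dn) = (0.0000−22.6682)/(167.4417−102.5418) = -0.3493. V = [p*·0.0000 + (1−p*)·22.6682]/1.09 = 8.3186. B = V − Δ·S = 53.6549.
(1,0): S=61.6200. Δ = (V_up−V_dn)/(S_up−S_dn) = (35.3818−66.1918)/(79.4898−48.6798) = -1.0000. V = [p*·35.3818 + (1−p*)·66.1918]/1.09 = 43.7668. B = V − Δ·S = 105.3868.
(1,1): S=100.6200. Δ = (V_up−V_dn)/(S_up−S_dn) = (8.3186−35.3818)/(129.7998−79.4898) = -0.5379. V = [p*·8.3186 + (1−p*)·35.3818]/1.09 = 17.5632. B = V − Δ·S = 71.6895.
(0,0): S=78.0000. Δ = (V_up−V_dn)/(S_up−S_dn) = (17.5632−43.7668)/(100.6200−61.6200) = -0.6719. V = [p*·17.5632 + (1−p*)·43.7668]/1.09 = 25.7290. B = V − Δ·S = 78.1362.
Verification: the root portfolio costs Δ(0,0)·S0 + B(0,0) = 25.7290, matching V0.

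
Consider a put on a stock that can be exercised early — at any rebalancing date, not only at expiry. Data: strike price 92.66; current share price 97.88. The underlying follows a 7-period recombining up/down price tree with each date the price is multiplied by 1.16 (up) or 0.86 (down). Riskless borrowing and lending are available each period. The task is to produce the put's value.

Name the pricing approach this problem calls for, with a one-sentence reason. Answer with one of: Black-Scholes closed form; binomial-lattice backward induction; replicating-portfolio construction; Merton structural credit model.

framework: binomial-lattice backward induction

Key observation: the exercise right at every one of the 7 steps is what matters: each node needs max(92.66 − S, continuation), which only the stepwise tree valuation starting from spot 97.88 delivers.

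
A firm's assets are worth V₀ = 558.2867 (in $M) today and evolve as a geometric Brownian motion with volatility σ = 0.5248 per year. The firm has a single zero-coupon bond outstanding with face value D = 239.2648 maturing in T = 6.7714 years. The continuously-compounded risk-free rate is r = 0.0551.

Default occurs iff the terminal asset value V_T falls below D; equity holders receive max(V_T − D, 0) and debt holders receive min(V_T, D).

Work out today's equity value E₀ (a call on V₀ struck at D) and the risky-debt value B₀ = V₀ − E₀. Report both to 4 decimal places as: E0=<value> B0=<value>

Equity is a call on the firm's assets struck at D = 239.2648:
d₁ = [ln(V₀/D) + (r + σ²/2)T] / (σ√T)
   = [ln(558.2867/239.2648) + (0.0551 + 0.5·0.5248²)·6.7714] / (0.5248·√6.7714)
   = [0.847302 + 1.305577] / 1.365630 = 1.576473
d₂ = d₁ − σ√T = 1.576473 − 1.365630 = 0.210843
N(d₁) = 0.942542,  N(d₂) = 0.583495,  e^(−rT) = 0.688594
E₀ = V₀·N(d₁) − D·e^(−rT)·N(d₂)
   = 558.2867·0.942542 − 239.2648·0.688594·0.583495 = 430.074001
B₀ = V₀ − E₀ = 558.2867 − 430.074001 = 128.212699

E0=430.0740 B0=128.2127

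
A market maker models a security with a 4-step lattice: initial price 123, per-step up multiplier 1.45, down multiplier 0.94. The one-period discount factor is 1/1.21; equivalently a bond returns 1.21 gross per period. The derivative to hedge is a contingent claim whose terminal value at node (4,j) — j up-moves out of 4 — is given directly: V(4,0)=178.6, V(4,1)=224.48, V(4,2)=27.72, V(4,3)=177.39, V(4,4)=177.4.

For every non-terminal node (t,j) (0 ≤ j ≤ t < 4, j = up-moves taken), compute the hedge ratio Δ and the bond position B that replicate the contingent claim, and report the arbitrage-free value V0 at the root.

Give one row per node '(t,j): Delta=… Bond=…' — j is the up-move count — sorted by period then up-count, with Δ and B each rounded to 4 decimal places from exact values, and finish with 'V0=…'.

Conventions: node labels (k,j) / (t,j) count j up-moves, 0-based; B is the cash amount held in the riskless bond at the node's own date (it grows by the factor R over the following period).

(0,0): Delta=-0.0468 Bond=67.3822
(1,0): Delta=-0.5320 Bond=137.6347
(1,1): Delta=0.2328 Bond=31.6638
(2,0): Delta=-1.2312 Bond=242.5307
(2,1): Delta=-0.1291 Bond=98.9889
(2,2): Delta=0.4414 Bond=-15.6207
(3,0): Delta=0.8806 Bond=77.7164
(3,1): Delta=-2.4481 Bond=485.2361
(3,2): Delta=1.2072 Bond=-205.0763
(3,3): Delta=0.0001 Bond=146.5881
V0=61.6274

Under the risk-neutral measure, an up-move has probability p* = (R−d)/(u−d) = 0.5294 and values discount at R = 1.21.
At maturity the claim pays: V(4,0)=178.6000, V(4,1)=224.4800, V(4,2)=27.7200, V(4,3)=177.3900, V(4,4)=177.4000
Node (3,0) S=102.1618: V=(p*·224.4800+(1−p*)·178.6000)/1.21=167.6772; Δ=(224.4800−178.6000)/(148.1347−96.0321)=0.8806; B=V−Δ·S=77.7164
Node (3,1) S=157.5901: V=(p*·27.7200+(1−p*)·224.4800)/1.21=99.4322; Δ=(27.7200−224.4800)/(228.5056−148.1347)=-2.4481; B=V−Δ·S=485.2361
Node (3,2) S=243.0910: V=(p*·177.3900+(1−p*)·27.7200)/1.21=88.3943; Δ=(177.3900−27.7200)/(352.4820−228.5056)=1.2072; B=V−Δ·S=-205.0763
Node (3,3) S=374.9809: V=(p*·177.4000+(1−p*)·177.3900)/1.21=146.6077; Δ=(177.4000−177.3900)/(543.7223−352.4820)=0.0001; B=V−Δ·S=146.5881
Node (2,0) S=108.6828: V=(p*·99.4322+(1−p*)·167.6772)/1.21=108.7169; Δ=(99.4322−167.6772)/(157.5901−102.1618)=-1.2312; B=V−Δ·S=242.5307
Node (2,1) S=167.6490: V=(p*·88.3943+(1−p*)·99.4322)/1.21=77.3459; Δ=(88.3943−99.4322)/(243.0910−157.5901)=-0.1291; B=V−Δ·S=98.9889
Node (2,2) S=258.6075: V=(p*·146.6077+(1−p*)·88.3943)/1.21=98.5232; Δ=(146.6077−88.3943)/(374.9809−243.0910)=0.4414; B=V−Δ·S=-15.6207
Node (1,0) S=115.6200: V=(p*·77.3459+(1−p*)·108.7169)/1.21=76.1229; Δ=(77.3459−108.7169)/(167.6490−108.6828)=-0.5320; B=V−Δ·S=137.6347
Node (1,1) S=178.3500: V=(p*·98.5232+(1−p*)·77.3459)/1.21=73.1880; Δ=(98.5232−77.3459)/(258.6075−167.6490)=0.2328; B=V−Δ·S=31.6638
Node (0,0) S=123.0000: V=(p*·73.1880+(1−p*)·76.1229)/1.21=61.6274; Δ=(73.1880−76.1229)/(178.3500−115.6200)=-0.0468; B=V−Δ·S=67.3822
Check: Δ(0,0)·S0 + B(0,0) = 61.6274 = V0.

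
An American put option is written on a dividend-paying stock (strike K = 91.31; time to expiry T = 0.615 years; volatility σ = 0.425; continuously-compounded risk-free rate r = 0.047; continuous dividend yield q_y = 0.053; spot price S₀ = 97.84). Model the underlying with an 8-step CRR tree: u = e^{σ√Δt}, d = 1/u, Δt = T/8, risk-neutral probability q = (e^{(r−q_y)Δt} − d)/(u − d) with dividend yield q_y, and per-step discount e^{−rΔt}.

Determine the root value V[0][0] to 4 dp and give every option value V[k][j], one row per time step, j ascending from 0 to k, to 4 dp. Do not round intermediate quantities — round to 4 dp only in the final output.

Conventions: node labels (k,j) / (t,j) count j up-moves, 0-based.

Δt=0.07687, u=1.12506, d=0.88884, q=0.46862, disc=e^(-rΔt)=0.99639
k=8 terminal: V=max(K-S,0) → 53.1939 43.0641 30.2421 14.0127 0.0000 0.0000 0.0000 0.0000 0.0000
k=7: j=0 S=42.8830 intr=48.4270 cont=48.2721 V=48.4270[EX]; j=1 S=54.2796 intr=37.0304 cont=36.9218 V=37.0304[EX]; j=2 S=68.7050 intr=22.6050 cont=22.5550 V=22.6050[EX]; j=3 S=86.9642 intr=4.3458 cont=7.4192 V=7.4192[hold]; j=4 S=110.0759 intr=0.0000 cont=0.0000 V=0.0000[hold]; j=5 S=139.3299 intr=0.0000 cont=0.0000 V=0.0000[hold]; j=6 S=176.3584 intr=0.0000 cont=0.0000 V=0.0000[hold]; j=7 S=223.2277 intr=0.0000 cont=0.0000 V=0.0000[hold]
k=6: j=0 S=48.2459 intr=43.0641 cont=42.9309 V=43.0641[EX]; j=1 S=61.0679 intr=30.2421 cont=30.1611 V=30.2421[EX]; j=2 S=77.2973 intr=14.0127 cont=15.4327 V=15.4327[hold]; j=3 S=97.8400 intr=0.0000 cont=3.9282 V=3.9282[hold]; j=4 S=123.8421 intr=0.0000 cont=0.0000 V=0.0000[hold]; j=5 S=156.7546 intr=0.0000 cont=0.0000 V=0.0000[hold]; j=6 S=198.4139 intr=0.0000 cont=0.0000 V=0.0000[hold]
k=5: j=0 S=54.2796 intr=37.0304 cont=36.9218 V=37.0304[EX]; j=1 S=68.7050 intr=22.6050 cont=23.2181 V=23.2181[hold]; j=2 S=86.9642 intr=4.3458 cont=10.0052 V=10.0052[hold]; j=3 S=110.0759 intr=0.0000 cont=2.0798 V=2.0798[hold]; j=4 S=139.3299 intr=0.0000 cont=0.0000 V=0.0000[hold]; j=5 S=176.3584 intr=0.0000 cont=0.0000 V=0.0000[hold]
k=4: j=0 S=61.0679 intr=30.2421 cont=30.4474 V=30.4474[hold]; j=1 S=77.2973 intr=14.0127 cont=16.9648 V=16.9648[hold]; j=2 S=97.8400 intr=0.0000 cont=6.2685 V=6.2685[hold]; j=3 S=123.8421 intr=0.0000 cont=1.1012 V=1.1012[hold]; j=4 S=156.7546 intr=0.0000 cont=0.0000 V=0.0000[hold]
k=3: j=0 S=68.7050 intr=22.6050 cont=24.0421 V=24.0421[hold]; j=1 S=86.9642 intr=4.3458 cont=11.9092 V=11.9092[hold]; j=2 S=110.0759 intr=0.0000 cont=3.8331 V=3.8331[hold]; j=3 S=139.3299 intr=0.0000 cont=0.5830 V=0.5830[hold]
k=2: j=0 S=77.2973 intr=14.0127 cont=18.2901 V=18.2901[hold]; j=1 S=97.8400 intr=0.0000 cont=8.0952 V=8.0952[hold]; j=2 S=123.8421 intr=0.0000 cont=2.3017 V=2.3017[hold]
k=1: j=0 S=86.9642 intr=4.3458 cont=13.4638 V=13.4638[hold]; j=1 S=110.0759 intr=0.0000 cont=5.3608 V=5.3608[hold]
k=0: j=0 S=97.8400 intr=0.0000 cont=9.6317 V=9.6317[hold]

price = 9.6317
tree:
9.6317
13.4638 5.3608
18.2901 8.0952 2.3017
24.0421 11.9092 3.8331 0.5830
30.4474 16.9648 6.2685 1.1012 0.0000
37.0304 23.2181 10.0052 2.0798 0.0000 0.0000
43.0641 30.2421 15.4327 3.9282 0.0000 0.0000 0.0000
48.4270 37.0304 22.6050 7.4192 0.0000 0.0000 0.0000 0.0000
53.1939 43.0641 30.2421 14.0127 0.0000 0.0000 0.0000 0.0000 0.0000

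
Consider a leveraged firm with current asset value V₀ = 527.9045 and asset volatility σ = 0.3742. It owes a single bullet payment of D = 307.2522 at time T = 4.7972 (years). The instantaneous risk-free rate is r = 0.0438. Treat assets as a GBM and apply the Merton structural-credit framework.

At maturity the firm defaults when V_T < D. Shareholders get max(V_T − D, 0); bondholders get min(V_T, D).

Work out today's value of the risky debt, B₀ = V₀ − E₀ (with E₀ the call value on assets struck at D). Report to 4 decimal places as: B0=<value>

Equity is a call on the firm's assets struck at D = 307.2522:
d₁ = [ln(V₀/D) + (r + σ²/2)T] / (σ√T)
   = [ln(527.9045/307.2522) + (0.0438 + 0.5·0.3742²)·4.7972] / (0.3742·√4.7972)
   = [0.541246 + 0.545983] / 0.819592 = 1.326550
d₂ = d₁ − σ√T = 1.326550 − 0.819592 = 0.506958
N(d₁) = 0.907671,  N(d₂) = 0.693908,  e^(−rT) = 0.810489
E₀ = V₀·N(d₁) − D·e^(−rT)·N(d₂)
   = 527.9045·0.907671 − 307.2522·0.810489·0.693908 = 306.363610
B₀ = V₀ − E₀ = 527.9045 − 306.363610 = 221.540890

B0=221.5409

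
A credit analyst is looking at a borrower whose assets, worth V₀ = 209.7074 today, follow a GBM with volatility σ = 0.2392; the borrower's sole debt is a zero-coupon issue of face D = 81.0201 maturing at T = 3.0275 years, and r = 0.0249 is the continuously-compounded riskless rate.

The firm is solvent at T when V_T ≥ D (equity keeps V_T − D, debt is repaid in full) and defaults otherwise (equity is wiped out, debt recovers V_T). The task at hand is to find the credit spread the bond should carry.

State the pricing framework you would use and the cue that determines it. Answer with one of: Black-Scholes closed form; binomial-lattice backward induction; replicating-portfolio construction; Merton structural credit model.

Key observation: the data describe a firm's assets (V₀ = 209.7074, GBM) and a single zero-coupon debt of face 81.0201, so credit quantities follow from equity-as-call in the structural model.

framework: Merton structural credit model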